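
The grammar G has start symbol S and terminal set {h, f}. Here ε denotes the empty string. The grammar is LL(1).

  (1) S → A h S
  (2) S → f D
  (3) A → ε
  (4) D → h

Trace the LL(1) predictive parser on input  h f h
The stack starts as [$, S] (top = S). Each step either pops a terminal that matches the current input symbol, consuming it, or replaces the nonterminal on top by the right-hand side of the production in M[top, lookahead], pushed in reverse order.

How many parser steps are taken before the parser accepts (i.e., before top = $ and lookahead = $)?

7

     Stack    Input    Action
  1  $ S      h f h $  expand S → A h S
  2  $ S h A  h f h $  expand A → ε
  3  $ S h    h f h $  match h
  4  $ S      f h $    expand S → f D
  5  $ D f    f h $    match f
  6  $ D      h $      expand D → h
  7  $ h      h $      match h
Accept reached after 7 steps.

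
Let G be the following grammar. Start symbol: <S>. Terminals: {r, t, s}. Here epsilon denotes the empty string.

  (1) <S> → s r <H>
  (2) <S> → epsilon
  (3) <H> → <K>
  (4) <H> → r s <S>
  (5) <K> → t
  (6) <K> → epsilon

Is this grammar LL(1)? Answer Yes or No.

FIRST(<S>) = {epsilon, s}
FIRST(<H>) = {epsilon, r, t}
FIRST(<K>) = {epsilon, t}
FOLLOW(<S>) = {$}
FOLLOW(<H>) = {$}
FOLLOW(<K>) = {$}
Each cell of M receives at most one production.

Yes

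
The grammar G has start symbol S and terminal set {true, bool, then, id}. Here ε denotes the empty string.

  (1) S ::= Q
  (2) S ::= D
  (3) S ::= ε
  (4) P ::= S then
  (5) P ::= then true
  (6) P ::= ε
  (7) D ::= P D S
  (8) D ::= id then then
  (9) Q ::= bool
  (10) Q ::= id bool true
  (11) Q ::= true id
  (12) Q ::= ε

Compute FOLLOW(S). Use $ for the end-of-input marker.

{$, bool, id, then, true}

FIRST(Q) = {ε, bool, id, true}
FIRST(S) = {ε, bool, id, then, true}  (via Q, D)
FIRST(P) = {ε, bool, id, then, true}  (via S then)
FIRST(D) = {bool, id, then, true}  (via P D S)
FOLLOW(S) includes $ since S is the start symbol.
FOLLOW(P): in D::=P D S, P is followed by D S with FIRST {bool, id, then, true}. Thus FOLLOW(P) = {bool, id, then, true}.
FOLLOW(S): in P::=S then, S is followed by then with FIRST {then}; in D::=P D S, the suffix after S is empty, so FOLLOW(S) ⊇ FOLLOW(D) = {$, bool, id, then, true}. Thus FOLLOW(S) = {$, bool, id, then, true}.
FOLLOW(D): in S::=D, the suffix after D is empty, so FOLLOW(D) ⊇ FOLLOW(S) = {$, bool, id, then, true}; in D::=P D S, D is followed by S with FIRST {ε, bool, id, then, true}; in D::=P D S, the suffix after D is nullable (adds nothing new). Thus FOLLOW(D) = {$, bool, id, then, true}.
FOLLOW(Q): in S::=Q, the suffix after Q is empty, so FOLLOW(Q) ⊇ FOLLOW(S) = {$, bool, id, then, true}. Thus FOLLOW(Q) = {$, bool, id, then, true}.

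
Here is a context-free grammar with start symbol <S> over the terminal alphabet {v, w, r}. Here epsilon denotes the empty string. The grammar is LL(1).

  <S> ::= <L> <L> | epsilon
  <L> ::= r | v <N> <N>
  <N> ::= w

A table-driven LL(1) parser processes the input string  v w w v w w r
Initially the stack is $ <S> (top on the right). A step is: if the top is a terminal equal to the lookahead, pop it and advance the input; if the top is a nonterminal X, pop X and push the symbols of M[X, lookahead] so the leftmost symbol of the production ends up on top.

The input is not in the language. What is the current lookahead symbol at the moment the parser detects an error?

r

      Stack            Input            Action
   1  $ <S>            v w w v w w r $  expand <S> ::= <L> <L>
   2  $ <L> <L>        v w w v w w r $  expand <L> ::= v <N> <N>
   3  $ <L> <N> <N> v  v w w v w w r $  match v
   4  $ <L> <N> <N>    w w v w w r $    expand <N> ::= w
   5  $ <L> <N> w      w w v w w r $    match w
   6  $ <L> <N>        w v w w r $      expand <N> ::= w
   7  $ <L> w          w v w w r $      match w
   8  $ <L>            v w w r $        expand <L> ::= v <N> <N>
   9  $ <N> <N> v      v w w r $        match v
  10  $ <N> <N>        w w r $          expand <N> ::= w
  11  $ <N> w          w w r $          match w
  12  $ <N>            w r $            expand <N> ::= w
  13  $ w              w r $            match w
  14  $                r $              error: stack empty but input remains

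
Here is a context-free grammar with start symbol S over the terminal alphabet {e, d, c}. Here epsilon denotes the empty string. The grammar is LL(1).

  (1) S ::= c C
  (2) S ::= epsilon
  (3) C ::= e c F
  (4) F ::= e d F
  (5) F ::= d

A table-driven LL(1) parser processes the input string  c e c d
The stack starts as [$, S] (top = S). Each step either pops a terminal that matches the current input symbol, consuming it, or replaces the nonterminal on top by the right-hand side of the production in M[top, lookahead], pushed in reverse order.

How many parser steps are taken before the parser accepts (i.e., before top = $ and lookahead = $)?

step 1: stack=$ S  input=c e c d $  — expand S ::= c C
step 2: stack=$ C c  input=c e c d $  — match c
step 3: stack=$ C  input=e c d $  — expand C ::= e c F
step 4: stack=$ F c e  input=e c d $  — match e
step 5: stack=$ F c  input=c d $  — match c
step 6: stack=$ F  input=d $  — expand F ::= d
step 7: stack=$ d  input=d $  — match d
Accept reached after 7 steps.

7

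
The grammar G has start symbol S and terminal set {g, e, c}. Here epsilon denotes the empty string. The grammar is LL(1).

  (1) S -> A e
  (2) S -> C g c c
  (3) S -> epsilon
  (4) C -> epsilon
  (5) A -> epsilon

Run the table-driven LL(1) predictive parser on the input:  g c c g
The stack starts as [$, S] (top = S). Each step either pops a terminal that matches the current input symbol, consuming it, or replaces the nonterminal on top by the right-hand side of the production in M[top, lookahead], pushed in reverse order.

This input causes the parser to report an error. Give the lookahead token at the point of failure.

step 1: stack=$ S  input=g c c g $  — expand S -> C g c c
step 2: stack=$ c c g C  input=g c c g $  — expand C -> epsilon
step 3: stack=$ c c g  input=g c c g $  — match g
step 4: stack=$ c c  input=c c g $  — match c
step 5: stack=$ c  input=c g $  — match c
step 6: stack=$  input=g $  — error: stack empty but input remains

g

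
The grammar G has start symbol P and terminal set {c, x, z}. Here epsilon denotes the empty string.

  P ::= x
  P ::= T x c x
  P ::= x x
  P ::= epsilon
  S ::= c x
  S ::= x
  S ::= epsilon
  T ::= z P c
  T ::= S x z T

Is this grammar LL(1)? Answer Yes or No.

No

FIRST(P) = {epsilon, c, x, z}
FIRST(S) = {epsilon, c, x}
FIRST(T) = {c, x, z}
FOLLOW(P) = {$, c}
FOLLOW(S) = {x}
FOLLOW(T) = {x}
Cell M[P, c] receives both P ::= T x c x and P ::= epsilon — the grammar is not LL(1).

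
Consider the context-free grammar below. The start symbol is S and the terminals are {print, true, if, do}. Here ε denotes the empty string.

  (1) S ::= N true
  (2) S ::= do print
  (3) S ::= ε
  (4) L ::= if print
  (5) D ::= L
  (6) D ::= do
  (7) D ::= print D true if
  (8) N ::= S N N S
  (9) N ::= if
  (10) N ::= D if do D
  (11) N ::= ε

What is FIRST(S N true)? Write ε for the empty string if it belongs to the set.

{do, if, print, true}

FIRST(L) = {if}
FIRST(D) = {do, if, print}  (via L)
FIRST(S) = {ε, do, if, print, true}  (via N true)
FIRST(N) = {ε, do, if, print, true}  (via S N N S, D if do D)
FIRST(S N true): take FIRST of each symbol in turn, carrying on past any symbol whose FIRST contains ε; result {do, if, print, true}.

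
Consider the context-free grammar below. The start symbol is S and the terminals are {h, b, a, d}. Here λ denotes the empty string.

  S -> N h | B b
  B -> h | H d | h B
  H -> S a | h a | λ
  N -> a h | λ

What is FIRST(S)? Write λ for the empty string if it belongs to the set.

FIRST(N) = {λ, a}
FIRST(S) = {a, d, h}  (via N h, B b)
FIRST(H) = {λ, a, d, h}  (via S a)
FIRST(B) = {a, d, h}  (via H d)

{a, d, h}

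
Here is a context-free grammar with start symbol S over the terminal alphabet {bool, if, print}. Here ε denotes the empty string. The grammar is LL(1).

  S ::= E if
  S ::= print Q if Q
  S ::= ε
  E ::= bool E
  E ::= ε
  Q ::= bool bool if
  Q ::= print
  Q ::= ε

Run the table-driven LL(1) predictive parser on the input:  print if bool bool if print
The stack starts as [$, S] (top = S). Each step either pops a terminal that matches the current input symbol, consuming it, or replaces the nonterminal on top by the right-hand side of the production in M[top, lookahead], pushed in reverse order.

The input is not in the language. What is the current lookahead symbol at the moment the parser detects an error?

print

step 1: stack=$ S  input=print if bool bool if print $  — expand S ::= print Q if Q
step 2: stack=$ Q if Q print  input=print if bool bool if print $  — match print
step 3: stack=$ Q if Q  input=if bool bool if print $  — expand Q ::= ε
step 4: stack=$ Q if  input=if bool bool if print $  — match if
step 5: stack=$ Q  input=bool bool if print $  — expand Q ::= bool bool if
step 6: stack=$ if bool bool  input=bool bool if print $  — match bool
step 7: stack=$ if bool  input=bool if print $  — match bool
step 8: stack=$ if  input=if print $  — match if
step 9: stack=$  input=print $  — error: stack empty but input remains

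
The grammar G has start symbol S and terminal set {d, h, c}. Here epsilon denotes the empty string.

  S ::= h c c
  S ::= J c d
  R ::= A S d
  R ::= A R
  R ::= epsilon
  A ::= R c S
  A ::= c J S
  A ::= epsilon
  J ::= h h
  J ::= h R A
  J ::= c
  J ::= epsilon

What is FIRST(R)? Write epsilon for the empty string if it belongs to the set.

{epsilon, c, h}

FIRST(J) = {epsilon, c, h}
FIRST(S) = {c, h}  (via J c d)
FIRST(R) = {epsilon, c, h}  (via A S d, A R)
FIRST(A) = {epsilon, c, h}  (via R c S)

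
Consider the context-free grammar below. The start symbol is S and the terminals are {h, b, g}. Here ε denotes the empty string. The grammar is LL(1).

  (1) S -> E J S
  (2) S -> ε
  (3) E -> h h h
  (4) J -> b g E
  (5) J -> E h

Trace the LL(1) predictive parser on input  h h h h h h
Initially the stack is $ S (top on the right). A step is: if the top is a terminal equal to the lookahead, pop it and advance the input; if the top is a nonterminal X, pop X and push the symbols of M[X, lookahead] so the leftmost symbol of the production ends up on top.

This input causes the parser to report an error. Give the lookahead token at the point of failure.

$

step 1: stack=$ S  input=h h h h h h $  — expand S -> E J S
step 2: stack=$ S J E  input=h h h h h h $  — expand E -> h h h
step 3: stack=$ S J h h h  input=h h h h h h $  — match h
step 4: stack=$ S J h h  input=h h h h h $  — match h
step 5: stack=$ S J h  input=h h h h $  — match h
step 6: stack=$ S J  input=h h h $  — expand J -> E h
step 7: stack=$ S h E  input=h h h $  — expand E -> h h h
step 8: stack=$ S h h h h  input=h h h $  — match h
step 9: stack=$ S h h h  input=h h $  — match h
step 10: stack=$ S h h  input=h $  — match h
step 11: stack=$ S h  input=$  — error: top is terminal h but lookahead is $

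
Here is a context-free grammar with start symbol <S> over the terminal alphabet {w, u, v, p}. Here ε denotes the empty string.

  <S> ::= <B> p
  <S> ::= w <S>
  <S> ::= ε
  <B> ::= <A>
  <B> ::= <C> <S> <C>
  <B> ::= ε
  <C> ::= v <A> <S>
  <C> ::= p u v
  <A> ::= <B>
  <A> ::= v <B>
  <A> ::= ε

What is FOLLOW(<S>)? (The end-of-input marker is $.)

{$, p, v, w}

FIRST(<C>): from <C>::=v <A> <S> we get {v}; from <C>::=p u v we get {p}. So FIRST(<C>) = {p, v}.
FIRST(<S>): from <S>::=<B> p we get {p, v}; from <S>::=w <S> we get {w}; from <S>::=ε we get {ε}. So FIRST(<S>) = {ε, p, v, w}.
FIRST(<B>): from <B>::=<A> we get {ε, p, v}; from <B>::=<C> <S> <C> we get {p, v}; from <B>::=ε we get {ε}. So FIRST(<B>) = {ε, p, v}.
FIRST(<A>): from <A>::=<B> we get {ε, p, v}; from <A>::=v <B> we get {v}; from <A>::=ε we get {ε}. So FIRST(<A>) = {ε, p, v}.
FOLLOW(<S>) includes $ since <S> is the start symbol.
FOLLOW(<S>): in <S>::=w <S>, the suffix after <S> is empty (adds nothing new); in <B>::=<C> <S> <C>, <S> is followed by <C> with FIRST {p, v}; in <C>::=v <A> <S>, the suffix after <S> is empty, so FOLLOW(<S>) ⊇ FOLLOW(<C>) = {p, v, w}. Thus FOLLOW(<S>) = {$, p, v, w}.
FOLLOW(<B>): in <S>::=<B> p, <B> is followed by p with FIRST {p}; in <A>::=<B>, the suffix after <B> is empty, so FOLLOW(<B>) ⊇ FOLLOW(<A>) = {p, v, w}; in <A>::=v <B>, the suffix after <B> is empty, so FOLLOW(<B>) ⊇ FOLLOW(<A>) = {p, v, w}. Thus FOLLOW(<B>) = {p, v, w}.
FOLLOW(<C>): in <B>::=<C> <S> <C> (occurrence 1), <C> is followed by <S> <C> with FIRST {p, v, w}; in <B>::=<C> <S> <C> (occurrence 2), the suffix after <C> is empty, so FOLLOW(<C>) ⊇ FOLLOW(<B>) = {p, v, w}. Thus FOLLOW(<C>) = {p, v, w}.
FOLLOW(<A>): in <B>::=<A>, the suffix after <A> is empty, so FOLLOW(<A>) ⊇ FOLLOW(<B>) = {p, v, w}; in <C>::=v <A> <S>, <A> is followed by <S> with FIRST {ε, p, v, w}; in <C>::=v <A> <S>, the suffix after <A> is nullable, so FOLLOW(<A>) ⊇ FOLLOW(<C>) = {p, v, w}. Thus FOLLOW(<A>) = {p, v, w}.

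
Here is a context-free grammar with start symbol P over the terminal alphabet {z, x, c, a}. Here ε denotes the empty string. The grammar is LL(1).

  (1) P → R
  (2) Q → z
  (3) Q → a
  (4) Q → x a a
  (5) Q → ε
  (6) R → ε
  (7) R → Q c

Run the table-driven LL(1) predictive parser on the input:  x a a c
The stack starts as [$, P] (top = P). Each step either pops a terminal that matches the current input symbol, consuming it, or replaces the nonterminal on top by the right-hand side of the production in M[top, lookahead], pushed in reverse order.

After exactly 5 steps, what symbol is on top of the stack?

step 1: stack=$ P  input=x a a c $  — expand P → R
step 2: stack=$ R  input=x a a c $  — expand R → Q c
step 3: stack=$ c Q  input=x a a c $  — expand Q → x a a
step 4: stack=$ c a a x  input=x a a c $  — match x
step 5: stack=$ c a a  input=a a c $  — match a
Stack after step 5: $ c a (top = a).

a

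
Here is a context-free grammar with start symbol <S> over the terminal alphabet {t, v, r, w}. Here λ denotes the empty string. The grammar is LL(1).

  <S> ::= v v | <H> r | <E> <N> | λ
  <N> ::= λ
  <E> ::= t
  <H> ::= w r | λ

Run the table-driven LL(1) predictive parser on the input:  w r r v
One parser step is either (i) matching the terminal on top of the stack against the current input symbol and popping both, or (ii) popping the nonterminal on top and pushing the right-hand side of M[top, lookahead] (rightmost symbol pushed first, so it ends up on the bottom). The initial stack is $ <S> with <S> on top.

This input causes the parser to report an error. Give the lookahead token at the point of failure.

v

step 1: stack=$ <S>  input=w r r v $  — expand <S> ::= <H> r
step 2: stack=$ r <H>  input=w r r v $  — expand <H> ::= w r
step 3: stack=$ r r w  input=w r r v $  — match w
step 4: stack=$ r r  input=r r v $  — match r
step 5: stack=$ r  input=r v $  — match r
step 6: stack=$  input=v $  — error: stack empty but input remains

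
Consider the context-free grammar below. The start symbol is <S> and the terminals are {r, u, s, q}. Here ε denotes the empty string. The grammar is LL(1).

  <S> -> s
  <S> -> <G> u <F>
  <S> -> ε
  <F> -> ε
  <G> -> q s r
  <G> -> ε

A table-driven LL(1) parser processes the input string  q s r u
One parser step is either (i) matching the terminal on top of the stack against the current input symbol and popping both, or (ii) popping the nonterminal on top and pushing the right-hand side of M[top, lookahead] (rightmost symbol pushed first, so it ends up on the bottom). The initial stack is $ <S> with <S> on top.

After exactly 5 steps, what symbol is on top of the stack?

     Stack          Input      Action
  1  $ <S>          q s r u $  expand <S> -> <G> u <F>
  2  $ <F> u <G>    q s r u $  expand <G> -> q s r
  3  $ <F> u r s q  q s r u $  match q
  4  $ <F> u r s    s r u $    match s
  5  $ <F> u r      r u $      match r
Stack after step 5: $ <F> u (top = u).

u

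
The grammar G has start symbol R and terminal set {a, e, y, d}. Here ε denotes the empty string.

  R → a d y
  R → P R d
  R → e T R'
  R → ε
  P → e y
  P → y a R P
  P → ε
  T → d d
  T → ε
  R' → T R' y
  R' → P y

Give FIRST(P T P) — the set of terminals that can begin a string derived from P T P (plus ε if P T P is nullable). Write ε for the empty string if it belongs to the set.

{ε, d, e, y}

FIRST(P): from P→e y we get {e}; from P→y a R P we get {y}; from P→ε we get {ε}. So FIRST(P) = {ε, e, y}.
FIRST(T): from T→d d we get {d}; from T→ε we get {ε}. So FIRST(T) = {ε, d}.
FIRST(R): from R→a d y we get {a}; from R→P R d we get {a, d, e, y}; from R→e T R' we get {e}; from R→ε we get {ε}. So FIRST(R) = {ε, a, d, e, y}.
FIRST(R'): from R'→T R' y we get {d, e, y}; from R'→P y we get {e, y}. So FIRST(R') = {d, e, y}.
FIRST(P T P): take FIRST of each symbol in turn, carrying on past any symbol whose FIRST contains ε; result {ε, d, e, y}.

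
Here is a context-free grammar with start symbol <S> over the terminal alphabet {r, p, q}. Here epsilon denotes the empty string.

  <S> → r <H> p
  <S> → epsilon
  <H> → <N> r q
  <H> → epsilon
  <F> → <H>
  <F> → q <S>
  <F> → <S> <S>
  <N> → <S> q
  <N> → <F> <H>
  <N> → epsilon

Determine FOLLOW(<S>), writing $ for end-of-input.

FIRST(<S>) = {epsilon, r}
FIRST(<H>) = {epsilon, q, r}  (via <N> r q)
FIRST(<F>) = {epsilon, q, r}  (via <H>, <S> <S>)
FIRST(<N>) = {epsilon, q, r}  (via <S> q, <F> <H>)
FOLLOW(<S>) includes $ since <S> is the start symbol.
FOLLOW(<N>): in <H>→<N> r q, <N> is followed by r q with FIRST {r}. Thus FOLLOW(<N>) = {r}.
FOLLOW(<F>): in <N>→<F> <H>, <F> is followed by <H> with FIRST {epsilon, q, r}; in <N>→<F> <H>, the suffix after <F> is nullable, so FOLLOW(<F>) ⊇ FOLLOW(<N>) = {r}. Thus FOLLOW(<F>) = {q, r}.
FOLLOW(<S>): in <F>→q <S>, the suffix after <S> is empty, so FOLLOW(<S>) ⊇ FOLLOW(<F>) = {q, r}; in <F>→<S> <S> (occurrence 1), <S> is followed by <S> with FIRST {epsilon, r}; in <F>→<S> <S> (occurrence 1), the suffix after <S> is nullable, so FOLLOW(<S>) ⊇ FOLLOW(<F>) = {q, r}; in <F>→<S> <S> (occurrence 2), the suffix after <S> is empty, so FOLLOW(<S>) ⊇ FOLLOW(<F>) = {q, r}; in <N>→<S> q, <S> is followed by q with FIRST {q}. Thus FOLLOW(<S>) = {$, q, r}.
FOLLOW(<H>): in <S>→r <H> p, <H> is followed by p with FIRST {p}; in <F>→<H>, the suffix after <H> is empty, so FOLLOW(<H>) ⊇ FOLLOW(<F>) = {q, r}; in <N>→<F> <H>, the suffix after <H> is empty, so FOLLOW(<H>) ⊇ FOLLOW(<N>) = {r}. Thus FOLLOW(<H>) = {p, q, r}.

{$, q, r}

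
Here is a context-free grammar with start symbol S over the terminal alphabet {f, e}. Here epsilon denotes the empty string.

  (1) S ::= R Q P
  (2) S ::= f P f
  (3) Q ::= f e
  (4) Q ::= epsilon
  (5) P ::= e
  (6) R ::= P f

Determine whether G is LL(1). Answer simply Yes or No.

Yes

FIRST(S) = {e, f}
FIRST(Q) = {epsilon, f}
FIRST(P) = {e}
FIRST(R) = {e}
FOLLOW(S) = {$}
FOLLOW(Q) = {e}
FOLLOW(P) = {$, f}
FOLLOW(R) = {e, f}
Each cell of M receives at most one production.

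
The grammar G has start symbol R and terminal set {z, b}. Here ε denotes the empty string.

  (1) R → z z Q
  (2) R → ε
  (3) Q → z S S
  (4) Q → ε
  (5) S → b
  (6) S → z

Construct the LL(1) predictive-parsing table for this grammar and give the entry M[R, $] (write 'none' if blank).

FIRST(R) = {ε, z}
FIRST(Q) = {ε, z}
FIRST(S) = {b, z}
FOLLOW(R) includes $ since R is the start symbol.
FOLLOW(R): R appears on no right-hand side. Thus FOLLOW(R) = {$}.
For R → z z Q: FIRST(z z Q) = {z}, so it goes in M[R, t] for t ∈ {z}.
For R → ε: FIRST(ε) = {ε}, so it goes in M[R, t] for t ∈ {}; since ε ∈ FIRST, also for every t ∈ FOLLOW(R) = {$}.

R → ε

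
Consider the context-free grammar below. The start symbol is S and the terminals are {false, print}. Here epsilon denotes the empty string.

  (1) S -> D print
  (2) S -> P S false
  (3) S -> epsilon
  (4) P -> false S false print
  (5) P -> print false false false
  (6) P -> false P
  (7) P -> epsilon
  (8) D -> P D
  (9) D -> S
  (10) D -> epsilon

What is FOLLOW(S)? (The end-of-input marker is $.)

FIRST(P) = {epsilon, false, print}
FIRST(S) = {epsilon, false, print}  (via D print, P S false)
FIRST(D) = {epsilon, false, print}  (via P D, S)
FOLLOW(S) includes $ since S is the start symbol.
FOLLOW(D): in S->D print, D is followed by print with FIRST {print}; in D->P D, the suffix after D is empty (adds nothing new). Thus FOLLOW(D) = {print}.
FOLLOW(S): in S->P S false, S is followed by false with FIRST {false}; in P->false S false print, S is followed by false print with FIRST {false}; in D->S, the suffix after S is empty, so FOLLOW(S) ⊇ FOLLOW(D) = {print}. Thus FOLLOW(S) = {$, false, print}.
FOLLOW(P): in S->P S false, P is followed by S false with FIRST {false, print}; in P->false P, the suffix after P is empty (adds nothing new); in D->P D, P is followed by D with FIRST {epsilon, false, print}; in D->P D, the suffix after P is nullable, so FOLLOW(P) ⊇ FOLLOW(D) = {print}. Thus FOLLOW(P) = {false, print}.

{$, false, print}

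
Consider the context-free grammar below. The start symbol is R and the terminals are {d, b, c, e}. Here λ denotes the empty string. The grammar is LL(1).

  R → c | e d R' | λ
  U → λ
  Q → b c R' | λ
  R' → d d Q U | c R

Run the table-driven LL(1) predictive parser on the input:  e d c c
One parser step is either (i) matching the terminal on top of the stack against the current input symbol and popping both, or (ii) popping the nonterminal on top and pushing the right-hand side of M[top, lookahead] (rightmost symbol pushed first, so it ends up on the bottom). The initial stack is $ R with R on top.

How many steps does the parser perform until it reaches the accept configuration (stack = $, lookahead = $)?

step 1: stack=$ R  input=e d c c $  — expand R → e d R'
step 2: stack=$ R' d e  input=e d c c $  — match e
step 3: stack=$ R' d  input=d c c $  — match d
step 4: stack=$ R'  input=c c $  — expand R' → c R
step 5: stack=$ R c  input=c c $  — match c
step 6: stack=$ R  input=c $  — expand R → c
step 7: stack=$ c  input=c $  — match c
Accept reached after 7 steps.

7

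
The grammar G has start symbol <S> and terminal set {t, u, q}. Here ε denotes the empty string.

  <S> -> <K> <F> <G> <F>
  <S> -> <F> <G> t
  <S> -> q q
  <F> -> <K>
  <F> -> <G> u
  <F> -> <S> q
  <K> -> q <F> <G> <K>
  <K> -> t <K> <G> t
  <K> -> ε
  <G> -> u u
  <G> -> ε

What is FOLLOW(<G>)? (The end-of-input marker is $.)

FIRST(<K>): from <K>->q <F> <G> <K> we get {q}; from <K>->t <K> <G> t we get {t}; from <K>->ε we get {ε}. So FIRST(<K>) = {ε, q, t}.
FIRST(<G>): from <G>->u u we get {u}; from <G>->ε we get {ε}. So FIRST(<G>) = {ε, u}.
FIRST(<S>): from <S>-><K> <F> <G> <F> we get {ε, q, t, u}; from <S>-><F> <G> t we get {q, t, u}; from <S>->q q we get {q}. So FIRST(<S>) = {ε, q, t, u}.
FIRST(<F>): from <F>-><K> we get {ε, q, t}; from <F>-><G> u we get {u}; from <F>-><S> q we get {q, t, u}. So FIRST(<F>) = {ε, q, t, u}.
FOLLOW(<S>) includes $ since <S> is the start symbol.
FOLLOW(<S>): in <F>-><S> q, <S> is followed by q with FIRST {q}. Thus FOLLOW(<S>) = {$, q}.
FOLLOW(<F>): in <S>-><K> <F> <G> <F> (occurrence 1), <F> is followed by <G> <F> with FIRST {ε, q, t, u}; in <S>-><K> <F> <G> <F> (occurrence 1), the suffix after <F> is nullable, so FOLLOW(<F>) ⊇ FOLLOW(<S>) = {$, q}; in <S>-><K> <F> <G> <F> (occurrence 2), the suffix after <F> is empty, so FOLLOW(<F>) ⊇ FOLLOW(<S>) = {$, q}; in <S>-><F> <G> t, <F> is followed by <G> t with FIRST {t, u}; in <K>->q <F> <G> <K>, <F> is followed by <G> <K> with FIRST {ε, q, t, u}; in <K>->q <F> <G> <K>, the suffix after <F> is nullable, so FOLLOW(<F>) ⊇ FOLLOW(<K>) = {$, q, t, u}. Thus FOLLOW(<F>) = {$, q, t, u}.
FOLLOW(<K>): in <S>-><K> <F> <G> <F>, <K> is followed by <F> <G> <F> with FIRST {ε, q, t, u}; in <S>-><K> <F> <G> <F>, the suffix after <K> is nullable, so FOLLOW(<K>) ⊇ FOLLOW(<S>) = {$, q}; in <F>-><K>, the suffix after <K> is empty, so FOLLOW(<K>) ⊇ FOLLOW(<F>) = {$, q, t, u}; in <K>->q <F> <G> <K>, the suffix after <K> is empty (adds nothing new); in <K>->t <K> <G> t, <K> is followed by <G> t with FIRST {t, u}. Thus FOLLOW(<K>) = {$, q, t, u}.
FOLLOW(<G>): in <S>-><K> <F> <G> <F>, <G> is followed by <F> with FIRST {ε, q, t, u}; in <S>-><K> <F> <G> <F>, the suffix after <G> is nullable, so FOLLOW(<G>) ⊇ FOLLOW(<S>) = {$, q}; in <S>-><F> <G> t, <G> is followed by t with FIRST {t}; in <F>-><G> u, <G> is followed by u with FIRST {u}; in <K>->q <F> <G> <K>, <G> is followed by <K> with FIRST {ε, q, t}; in <K>->q <F> <G> <K>, the suffix after <G> is nullable, so FOLLOW(<G>) ⊇ FOLLOW(<K>) = {$, q, t, u}; in <K>->t <K> <G> t, <G> is followed by t with FIRST {t}. Thus FOLLOW(<G>) = {$, q, t, u}.

{$, q, t, u}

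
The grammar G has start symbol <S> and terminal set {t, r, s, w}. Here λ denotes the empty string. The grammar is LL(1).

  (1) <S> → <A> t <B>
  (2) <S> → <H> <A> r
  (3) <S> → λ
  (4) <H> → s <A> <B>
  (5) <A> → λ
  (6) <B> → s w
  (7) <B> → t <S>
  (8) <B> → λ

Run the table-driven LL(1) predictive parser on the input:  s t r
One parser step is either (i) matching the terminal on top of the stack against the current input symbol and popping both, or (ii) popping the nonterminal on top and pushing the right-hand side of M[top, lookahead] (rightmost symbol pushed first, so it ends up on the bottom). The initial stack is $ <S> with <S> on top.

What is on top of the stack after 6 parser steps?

<S>

     Stack              Input    Action
  1  $ <S>              s t r $  expand <S> → <H> <A> r
  2  $ r <A> <H>        s t r $  expand <H> → s <A> <B>
  3  $ r <A> <B> <A> s  s t r $  match s
  4  $ r <A> <B> <A>    t r $    expand <A> → λ
  5  $ r <A> <B>        t r $    expand <B> → t <S>
  6  $ r <A> <S> t      t r $    match t
Stack after step 6: $ r <A> <S> (top = <S>).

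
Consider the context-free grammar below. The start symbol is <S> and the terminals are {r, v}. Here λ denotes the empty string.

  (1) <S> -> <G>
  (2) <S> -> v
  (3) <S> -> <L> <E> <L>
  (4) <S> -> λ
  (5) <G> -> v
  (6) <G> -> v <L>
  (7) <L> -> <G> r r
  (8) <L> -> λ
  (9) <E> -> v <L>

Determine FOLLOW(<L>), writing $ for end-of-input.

{$, r, v}

FIRST(<G>) = {v}
FIRST(<E>) = {v}
FIRST(<L>) = {λ, v}  (via <G> r r)
FIRST(<S>) = {λ, v}  (via <G>, <L> <E> <L>)
FOLLOW(<S>) includes $ since <S> is the start symbol.
FOLLOW(<S>): <S> appears on no right-hand side. Thus FOLLOW(<S>) = {$}.
FOLLOW(<G>): in <S>-><G>, the suffix after <G> is empty, so FOLLOW(<G>) ⊇ FOLLOW(<S>) = {$}; in <L>-><G> r r, <G> is followed by r r with FIRST {r}. Thus FOLLOW(<G>) = {$, r}.
FOLLOW(<E>): in <S>-><L> <E> <L>, <E> is followed by <L> with FIRST {λ, v}; in <S>-><L> <E> <L>, the suffix after <E> is nullable, so FOLLOW(<E>) ⊇ FOLLOW(<S>) = {$}. Thus FOLLOW(<E>) = {$, v}.
FOLLOW(<L>): in <S>-><L> <E> <L> (occurrence 1), <L> is followed by <E> <L> with FIRST {v}; in <S>-><L> <E> <L> (occurrence 2), the suffix after <L> is empty, so FOLLOW(<L>) ⊇ FOLLOW(<S>) = {$}; in <G>->v <L>, the suffix after <L> is empty, so FOLLOW(<L>) ⊇ FOLLOW(<G>) = {$, r}; in <E>->v <L>, the suffix after <L> is empty, so FOLLOW(<L>) ⊇ FOLLOW(<E>) = {$, v}. Thus FOLLOW(<L>) = {$, r, v}.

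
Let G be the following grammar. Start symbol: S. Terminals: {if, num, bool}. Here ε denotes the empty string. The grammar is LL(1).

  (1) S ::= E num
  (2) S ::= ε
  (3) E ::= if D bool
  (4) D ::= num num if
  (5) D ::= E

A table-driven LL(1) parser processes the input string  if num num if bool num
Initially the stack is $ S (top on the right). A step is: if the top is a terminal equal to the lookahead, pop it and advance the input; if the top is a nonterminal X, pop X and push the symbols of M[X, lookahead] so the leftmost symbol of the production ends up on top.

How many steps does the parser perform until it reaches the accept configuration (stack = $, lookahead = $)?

9

step 1: stack=$ S  input=if num num if bool num $  — expand S ::= E num
step 2: stack=$ num E  input=if num num if bool num $  — expand E ::= if D bool
step 3: stack=$ num bool D if  input=if num num if bool num $  — match if
step 4: stack=$ num bool D  input=num num if bool num $  — expand D ::= num num if
step 5: stack=$ num bool if num num  input=num num if bool num $  — match num
step 6: stack=$ num bool if num  input=num if bool num $  — match num
step 7: stack=$ num bool if  input=if bool num $  — match if
step 8: stack=$ num bool  input=bool num $  — match bool
step 9: stack=$ num  input=num $  — match num
Accept reached after 9 steps.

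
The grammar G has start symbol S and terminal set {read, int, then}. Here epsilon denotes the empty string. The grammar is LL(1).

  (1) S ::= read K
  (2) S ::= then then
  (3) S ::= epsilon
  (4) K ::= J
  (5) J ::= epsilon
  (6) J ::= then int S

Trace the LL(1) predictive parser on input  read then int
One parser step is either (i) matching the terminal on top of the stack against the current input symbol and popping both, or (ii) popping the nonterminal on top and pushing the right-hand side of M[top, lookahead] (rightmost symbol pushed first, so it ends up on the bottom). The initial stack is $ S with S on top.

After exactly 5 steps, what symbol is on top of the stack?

step 1: stack=$ S  input=read then int $  — expand S ::= read K
step 2: stack=$ K read  input=read then int $  — match read
step 3: stack=$ K  input=then int $  — expand K ::= J
step 4: stack=$ J  input=then int $  — expand J ::= then int S
step 5: stack=$ S int then  input=then int $  — match then
Stack after step 5: $ S int (top = int).

int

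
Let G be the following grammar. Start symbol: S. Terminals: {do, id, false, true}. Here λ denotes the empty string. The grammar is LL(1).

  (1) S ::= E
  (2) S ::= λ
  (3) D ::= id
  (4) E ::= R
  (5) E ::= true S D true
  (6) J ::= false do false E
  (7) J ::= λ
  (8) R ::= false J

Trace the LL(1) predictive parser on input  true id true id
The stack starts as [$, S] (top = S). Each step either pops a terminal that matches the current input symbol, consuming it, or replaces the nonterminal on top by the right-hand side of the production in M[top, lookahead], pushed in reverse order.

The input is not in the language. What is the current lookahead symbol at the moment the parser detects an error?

id

step 1: stack=$ S  input=true id true id $  — expand S ::= E
step 2: stack=$ E  input=true id true id $  — expand E ::= true S D true
step 3: stack=$ true D S true  input=true id true id $  — match true
step 4: stack=$ true D S  input=id true id $  — expand S ::= λ
step 5: stack=$ true D  input=id true id $  — expand D ::= id
step 6: stack=$ true id  input=id true id $  — match id
step 7: stack=$ true  input=true id $  — match true
step 8: stack=$  input=id $  — error: stack empty but input remains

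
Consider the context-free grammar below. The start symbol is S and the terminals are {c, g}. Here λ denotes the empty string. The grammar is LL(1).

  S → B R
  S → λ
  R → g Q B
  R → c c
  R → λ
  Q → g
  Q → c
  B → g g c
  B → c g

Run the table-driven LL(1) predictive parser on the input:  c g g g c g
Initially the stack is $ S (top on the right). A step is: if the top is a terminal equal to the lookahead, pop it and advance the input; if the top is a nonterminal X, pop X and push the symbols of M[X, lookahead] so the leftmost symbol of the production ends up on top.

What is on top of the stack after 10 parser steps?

g

      Stack    Input          Action
   1  $ S      c g g g c g $  expand S → B R
   2  $ R B    c g g g c g $  expand B → c g
   3  $ R g c  c g g g c g $  match c
   4  $ R g    g g g c g $    match g
   5  $ R      g g c g $      expand R → g Q B
   6  $ B Q g  g g c g $      match g
   7  $ B Q    g c g $        expand Q → g
   8  $ B g    g c g $        match g
   9  $ B      c g $          expand B → c g
  10  $ g c    c g $          match c
Stack after step 10: $ g (top = g).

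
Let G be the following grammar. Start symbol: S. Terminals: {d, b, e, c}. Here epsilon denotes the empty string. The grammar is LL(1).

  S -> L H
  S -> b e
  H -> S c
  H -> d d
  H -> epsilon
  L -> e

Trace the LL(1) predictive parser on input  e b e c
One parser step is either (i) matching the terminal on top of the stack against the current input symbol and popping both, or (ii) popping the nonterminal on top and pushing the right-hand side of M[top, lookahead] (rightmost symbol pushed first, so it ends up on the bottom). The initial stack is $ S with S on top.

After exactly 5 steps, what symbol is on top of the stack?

b

step 1: stack=$ S  input=e b e c $  — expand S -> L H
step 2: stack=$ H L  input=e b e c $  — expand L -> e
step 3: stack=$ H e  input=e b e c $  — match e
step 4: stack=$ H  input=b e c $  — expand H -> S c
step 5: stack=$ c S  input=b e c $  — expand S -> b e
Stack after step 5: $ c e b (top = b).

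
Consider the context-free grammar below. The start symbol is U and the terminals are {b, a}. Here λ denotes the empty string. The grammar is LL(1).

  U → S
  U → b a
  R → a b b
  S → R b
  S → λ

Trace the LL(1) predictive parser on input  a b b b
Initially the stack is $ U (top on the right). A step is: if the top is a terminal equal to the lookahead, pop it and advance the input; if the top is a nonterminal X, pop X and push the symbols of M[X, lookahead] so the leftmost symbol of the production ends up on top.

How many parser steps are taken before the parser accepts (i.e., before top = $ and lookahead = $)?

step 1: stack=$ U  input=a b b b $  — expand U → S
step 2: stack=$ S  input=a b b b $  — expand S → R b
step 3: stack=$ b R  input=a b b b $  — expand R → a b b
step 4: stack=$ b b b a  input=a b b b $  — match a
step 5: stack=$ b b b  input=b b b $  — match b
step 6: stack=$ b b  input=b b $  — match b
step 7: stack=$ b  input=b $  — match b
Accept reached after 7 steps.

7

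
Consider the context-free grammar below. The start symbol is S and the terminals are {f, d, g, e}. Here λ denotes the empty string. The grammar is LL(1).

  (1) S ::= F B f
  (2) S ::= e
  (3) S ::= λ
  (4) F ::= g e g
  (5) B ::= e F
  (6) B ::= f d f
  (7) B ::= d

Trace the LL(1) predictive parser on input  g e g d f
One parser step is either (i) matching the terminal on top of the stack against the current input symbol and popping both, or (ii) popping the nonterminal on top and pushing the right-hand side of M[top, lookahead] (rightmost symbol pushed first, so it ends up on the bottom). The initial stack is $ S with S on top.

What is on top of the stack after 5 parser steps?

B

     Stack        Input        Action
  1  $ S          g e g d f $  expand S ::= F B f
  2  $ f B F      g e g d f $  expand F ::= g e g
  3  $ f B g e g  g e g d f $  match g
  4  $ f B g e    e g d f $    match e
  5  $ f B g      g d f $      match g
Stack after step 5: $ f B (top = B).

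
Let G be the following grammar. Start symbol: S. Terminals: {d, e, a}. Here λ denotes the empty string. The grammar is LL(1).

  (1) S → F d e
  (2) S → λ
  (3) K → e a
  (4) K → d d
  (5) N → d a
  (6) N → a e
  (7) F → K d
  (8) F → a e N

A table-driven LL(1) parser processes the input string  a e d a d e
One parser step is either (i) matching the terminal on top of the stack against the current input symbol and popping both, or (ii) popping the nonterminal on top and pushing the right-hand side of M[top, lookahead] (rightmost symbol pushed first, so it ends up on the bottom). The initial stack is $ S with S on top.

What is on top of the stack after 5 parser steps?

d

step 1: stack=$ S  input=a e d a d e $  — expand S → F d e
step 2: stack=$ e d F  input=a e d a d e $  — expand F → a e N
step 3: stack=$ e d N e a  input=a e d a d e $  — match a
step 4: stack=$ e d N e  input=e d a d e $  — match e
step 5: stack=$ e d N  input=d a d e $  — expand N → d a
Stack after step 5: $ e d a d (top = d).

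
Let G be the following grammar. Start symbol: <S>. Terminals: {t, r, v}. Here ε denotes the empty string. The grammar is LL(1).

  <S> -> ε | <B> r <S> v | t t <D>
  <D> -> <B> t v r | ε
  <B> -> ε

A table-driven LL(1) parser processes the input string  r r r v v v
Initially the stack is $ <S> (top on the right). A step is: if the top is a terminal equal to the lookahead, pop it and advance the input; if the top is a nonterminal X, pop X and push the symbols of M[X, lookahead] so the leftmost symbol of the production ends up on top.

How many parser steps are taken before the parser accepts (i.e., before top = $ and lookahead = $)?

13

      Stack              Input          Action
   1  $ <S>              r r r v v v $  expand <S> -> <B> r <S> v
   2  $ v <S> r <B>      r r r v v v $  expand <B> -> ε
   3  $ v <S> r          r r r v v v $  match r
   4  $ v <S>            r r v v v $    expand <S> -> <B> r <S> v
   5  $ v v <S> r <B>    r r v v v $    expand <B> -> ε
   6  $ v v <S> r        r r v v v $    match r
   7  $ v v <S>          r v v v $      expand <S> -> <B> r <S> v
   8  $ v v v <S> r <B>  r v v v $      expand <B> -> ε
   9  $ v v v <S> r      r v v v $      match r
  10  $ v v v <S>        v v v $        expand <S> -> ε
  11  $ v v v            v v v $        match v
  12  $ v v              v v $          match v
  13  $ v                v $            match v
Accept reached after 13 steps.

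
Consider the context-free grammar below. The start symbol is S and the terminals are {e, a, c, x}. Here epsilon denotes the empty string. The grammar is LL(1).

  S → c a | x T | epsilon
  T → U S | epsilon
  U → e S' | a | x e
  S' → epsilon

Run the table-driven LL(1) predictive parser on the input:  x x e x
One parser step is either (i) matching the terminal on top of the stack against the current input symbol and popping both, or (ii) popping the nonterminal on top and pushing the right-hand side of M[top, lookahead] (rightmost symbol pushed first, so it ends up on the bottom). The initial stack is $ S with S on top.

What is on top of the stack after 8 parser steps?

T

step 1: stack=$ S  input=x x e x $  — expand S → x T
step 2: stack=$ T x  input=x x e x $  — match x
step 3: stack=$ T  input=x e x $  — expand T → U S
step 4: stack=$ S U  input=x e x $  — expand U → x e
step 5: stack=$ S e x  input=x e x $  — match x
step 6: stack=$ S e  input=e x $  — match e
step 7: stack=$ S  input=x $  — expand S → x T
step 8: stack=$ T x  input=x $  — match x
Stack after step 8: $ T (top = T).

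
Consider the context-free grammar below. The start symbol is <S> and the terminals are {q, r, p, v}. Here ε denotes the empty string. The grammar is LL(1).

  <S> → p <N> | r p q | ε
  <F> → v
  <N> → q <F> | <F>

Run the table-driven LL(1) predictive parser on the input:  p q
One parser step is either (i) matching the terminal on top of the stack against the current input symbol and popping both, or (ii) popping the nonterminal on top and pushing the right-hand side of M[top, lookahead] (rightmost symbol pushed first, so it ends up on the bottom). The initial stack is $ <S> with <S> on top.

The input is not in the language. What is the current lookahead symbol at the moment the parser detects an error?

     Stack    Input  Action
  1  $ <S>    p q $  expand <S> → p <N>
  2  $ <N> p  p q $  match p
  3  $ <N>    q $    expand <N> → q <F>
  4  $ <F> q  q $    match q
  5  $ <F>    $      error: M[<F>, $] is empty

$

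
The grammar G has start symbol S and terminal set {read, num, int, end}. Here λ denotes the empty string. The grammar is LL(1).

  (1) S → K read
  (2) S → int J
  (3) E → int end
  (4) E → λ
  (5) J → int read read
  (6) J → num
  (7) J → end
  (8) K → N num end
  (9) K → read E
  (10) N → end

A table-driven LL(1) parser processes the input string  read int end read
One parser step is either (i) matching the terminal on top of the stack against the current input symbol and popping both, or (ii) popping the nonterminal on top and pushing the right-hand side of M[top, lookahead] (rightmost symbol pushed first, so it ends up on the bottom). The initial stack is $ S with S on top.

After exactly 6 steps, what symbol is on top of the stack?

     Stack           Input                Action
  1  $ S             read int end read $  expand S → K read
  2  $ read K        read int end read $  expand K → read E
  3  $ read E read   read int end read $  match read
  4  $ read E        int end read $       expand E → int end
  5  $ read end int  int end read $       match int
  6  $ read end      end read $           match end
Stack after step 6: $ read (top = read).

read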